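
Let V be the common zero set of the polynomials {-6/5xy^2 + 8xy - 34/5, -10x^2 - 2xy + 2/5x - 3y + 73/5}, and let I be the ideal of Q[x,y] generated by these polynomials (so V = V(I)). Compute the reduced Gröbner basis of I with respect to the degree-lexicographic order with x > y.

G = {xy^2 - 20/3xy + 17/3, y^3 - 173/15y^2 - 170/9x + 86/3y + 34/45, x^2 + 1/5xy - 1/25x + 3/10y - 73/50}

f_1 = -6/5xy^2 + 8xy - 34/5, LT = xy^2.
f_2 = -10x^2 - 2xy + 2/5x - 3y + 73/5, LT = x^2.

S(f_1,f_2): lcm = x^2y^2. S = -1/5xy^3 - 20/3x^2y + 1/25xy^2 - 3/10y^3 + 73/50y^2 + 17/3x.
  leading term xy^3: subtract (1/6y)·f_1 from -1/5xy^3 - 20/3x^2y + 1/25xy^2 - 3/10y^3 + 73/50y^2 + 17/3x → -20/3x^2y - 97/75xy^2 - 3/10y^3 + 73/50y^2 + 17/3x + 17/15y
  leading term x^2y: subtract (2/3y)·f_2 from -20/3x^2y - 97/75xy^2 - 3/10y^3 + 73/50y^2 + 17/3x + 17/15y → 1/25xy^2 - 3/10y^3 - 4/15xy + 173/50y^2 + 17/3x - 43/5y
  leading term xy^2: subtract (-1/30)·f_1 from 1/25xy^2 - 3/10y^3 - 4/15xy + 173/50y^2 + 17/3x - 43/5y → -3/10y^3 + 173/50y^2 + 17/3x - 43/5y - 17/75
  leading term y^3: no divisor's leading term divides it; move -3/10y^3 to the remainder.
  leading term y^2: no divisor's leading term divides it; move 173/50y^2 to the remainder.
  leading term x: no divisor's leading term divides it; move 17/3x to the remainder.
  leading term y: no divisor's leading term divides it; move -43/5y to the remainder.
  leading term 1: no divisor's leading term divides it; move -17/75 to the remainder.
  remainder -3/10y^3 + 173/50y^2 + 17/3x - 43/5y - 17/75 ≠ 0; add g_3 = -3/10y^3 + 173/50y^2 + 17/3x - 43/5y - 17/75 to the basis.

The other S-polynomials (S(f_1,g_3), S(f_2,g_3)) all reduce to 0 modulo the current basis, so we have a Gröbner basis.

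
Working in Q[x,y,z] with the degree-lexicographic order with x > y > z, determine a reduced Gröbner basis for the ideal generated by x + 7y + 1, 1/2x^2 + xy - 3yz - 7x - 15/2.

Buchberger's algorithm terminates because the ascending chain of leading-term ideals stabilizes.

f_1 = x + 7y + 1, LT = x.
f_2 = 1/2x^2 + xy - 3yz - 7x - 15/2, LT = x^2.

S(f_1,f_2): lcm = x^2. S = 5xy + 6yz + 15x + 15.
  leading term xy: subtract (5y)·f_1 from 5xy + 6yz + 15x + 15 → -35y^2 + 6yz + 15x - 5y + 15
  leading term y^2: no divisor's leading term divides it; move -35y^2 to the remainder.
  leading term yz: no divisor's leading term divides it; move 6yz to the remainder.
  leading term x: subtract (15)·f_1 from 15x - 5y + 15 → -110y
  leading term y: no divisor's leading term divides it; move -110y to the remainder.
  remainder -35y^2 + 6yz - 110y ≠ 0; add g_3 = -35y^2 + 6yz - 110y to the basis.

The other S-polynomials (S(f_1,g_3), S(f_2,g_3)) all reduce to 0 modulo the current basis, so we have a Gröbner basis.
Inter-reduce: drop elements whose leading term is divisible by another's, tail-reduce, and make monic.

G = {y^2 - 6/35yz + 22/7y, x + 7y + 1}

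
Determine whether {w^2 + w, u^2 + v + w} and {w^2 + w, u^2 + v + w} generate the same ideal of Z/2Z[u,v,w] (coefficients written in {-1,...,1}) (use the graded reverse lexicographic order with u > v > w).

Yes, the ideals are equal.

Equality of ideals is decidable: compute both reduced Gröbner bases (unique for the ordering) and check whether they agree.
Buchberger on the first generating set:
f_1 = w^2 + w, LT = w^2.
f_2 = u^2 + v + w, LT = u^2.

The S-polynomials (S(f_1,f_2)) all reduce to 0 modulo the current basis, so we have a Gröbner basis.
Inter-reduce: drop elements whose leading term is divisible by another's, tail-reduce, and make monic.
Reduced Gröbner basis: {u^2 + v + w, w^2 + w}.

Buchberger on the second generating set:
h_1 = w^2 + w, LT = w^2.
h_2 = u^2 + v + w, LT = u^2.

The S-polynomials (S(h_1,h_2)) all reduce to 0 modulo the current basis, so we have a Gröbner basis.
Inter-reduce: drop elements whose leading term is divisible by another's, tail-reduce, and make monic.
Reduced Gröbner basis: {u^2 + v + w, w^2 + w}.

The two bases agree; hence the ideals are identical.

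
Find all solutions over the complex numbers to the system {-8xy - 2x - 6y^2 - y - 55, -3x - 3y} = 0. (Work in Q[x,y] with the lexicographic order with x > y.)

Compute a lex Gröbner basis by Buchberger's algorithm.
f_1 = -8xy - 2x - 6y^2 - y - 55, LT = xy.
f_2 = -3x - 3y, LT = x.

S(f_1,f_2): lcm = xy. S = 1/4x - 1/4y^2 + 1/8y + 55/8.
  leading term x: subtract (-1/12)·f_2 from 1/4x - 1/4y^2 + 1/8y + 55/8 → -1/4y^2 - 1/8y + 55/8
  leading term y^2: no divisor's leading term divides it; move -1/4y^2 to the remainder.
  leading term y: no divisor's leading term divides it; move -1/8y to the remainder.
  leading term 1: no divisor's leading term divides it; move 55/8 to the remainder.
  remainder -1/4y^2 - 1/8y + 55/8 ≠ 0; add h_3 = -1/4y^2 - 1/8y + 55/8 to the basis.

The other S-polynomials (S(f_1,h_3), S(f_2,h_3)) all reduce to 0 modulo the current basis, so we have a Gröbner basis.
Inter-reduce: drop elements whose leading term is divisible by another's, tail-reduce, and make monic.
Reduced Gröbner basis: {x + y, y^2 + 1/2y - 55/2}.

Since the basis is lex-ordered, y^2 + 1/2y - 55/2 is univariate in y. Its roots are {-11/2, 5}. Back-substituting each root into the other basis elements fixes the other coordinates.
  y = -11/2: the earlier basis element becomes x - 11/2 = 0, giving x = 11/2 — point (11/2, -11/2).
  y = 5: the earlier basis element becomes x + 5 = 0, giving x = -5 — point (-5, 5).

{(11/2, -11/2), (-5, 5)}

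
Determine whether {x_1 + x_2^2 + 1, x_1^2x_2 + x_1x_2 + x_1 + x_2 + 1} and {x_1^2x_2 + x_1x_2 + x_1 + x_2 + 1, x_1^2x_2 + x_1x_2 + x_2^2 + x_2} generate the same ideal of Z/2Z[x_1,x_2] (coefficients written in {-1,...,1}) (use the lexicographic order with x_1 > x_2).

Two ideals are equal iff their reduced Gröbner bases coincide (the reduced basis is unique for a fixed ordering).
Buchberger on the first generating set:
f_1 = x_1 + x_2^2 + 1, LT = x_1.
f_2 = x_1^2x_2 + x_1x_2 + x_1 + x_2 + 1, LT = x_1^2x_2.

S(f_1,f_2): lcm = x_1^2x_2. S = x_1x_2^3 + x_1 + x_2 + 1.
  leading term x_1x_2^3: subtract (x_2^3)·f_1 from x_1x_2^3 + x_1 + x_2 + 1 → x_1 + x_2^5 + x_2^3 + x_2 + 1
  leading term x_1: subtract (1)·f_1 from x_1 + x_2^5 + x_2^3 + x_2 + 1 → x_2^5 + x_2^3 + x_2^2 + x_2
  leading term x_2^5: no divisor's leading term divides it; move x_2^5 to the remainder.
  leading term x_2^3: no divisor's leading term divides it; move x_2^3 to the remainder.
  leading term x_2^2: no divisor's leading term divides it; move x_2^2 to the remainder.
  leading term x_2: no divisor's leading term divides it; move x_2 to the remainder.
  remainder x_2^5 + x_2^3 + x_2^2 + x_2 ≠ 0; add g_3 = x_2^5 + x_2^3 + x_2^2 + x_2 to the basis.

S(f_1,g_3): leading monomials are coprime, so the S-polynomial reduces to 0 (Buchberger's first criterion).
S(f_2,g_3): lcm = x_1^2x_2^5. S = x_1^2x_2^3 + x_1^2x_2^2 + x_1^2x_2 + x_1x_2^5 + x_1x_2^4 + x_2^5 + x_2^4.
  leading term x_1^2x_2^3: subtract (x_1x_2^3)·f_1 from x_1^2x_2^3 + x_1^2x_2^2 + x_1^2x_2 + x_1x_2^5 + x_1x_2^4 + x_2^5 + x_2^4 → x_1^2x_2^2 + x_1^2x_2 + x_1x_2^4 + x_1x_2^3 + x_2^5 + x_2^4
  leading term x_1^2x_2^2: subtract (x_1x_2^2)·f_1 from x_1^2x_2^2 + x_1^2x_2 + x_1x_2^4 + x_1x_2^3 + x_2^5 + x_2^4 → x_1^2x_2 + x_1x_2^3 + x_1x_2^2 + x_2^5 + x_2^4
  leading term x_1^2x_2: subtract (x_1x_2)·f_1 from x_1^2x_2 + x_1x_2^3 + x_1x_2^2 + x_2^5 + x_2^4 → x_1x_2^2 + x_1x_2 + x_2^5 + x_2^4
  leading term x_1x_2^2: subtract (x_2^2)·f_1 from x_1x_2^2 + x_1x_2 + x_2^5 + x_2^4 → x_1x_2 + x_2^5 + x_2^2
  leading term x_1x_2: subtract (x_2)·f_1 from x_1x_2 + x_2^5 + x_2^2 → x_2^5 + x_2^3 + x_2^2 + x_2
  leading term x_2^5: subtract (1)·g_3 from x_2^5 + x_2^3 + x_2^2 + x_2 → 0
  remainder 0.

Every S-polynomial of the final basis reduces to 0, so we have a Gröbner basis.
Inter-reduce: drop elements whose leading term is divisible by another's, tail-reduce, and make monic.
Reduced Gröbner basis: {x_1 + x_2^2 + 1, x_2^5 + x_2^3 + x_2^2 + x_2}.

Buchberger on the second generating set:
h_1 = x_1^2x_2 + x_1x_2 + x_1 + x_2 + 1, LT = x_1^2x_2.
h_2 = x_1^2x_2 + x_1x_2 + x_2^2 + x_2, LT = x_1^2x_2.

S(h_1,h_2): lcm = x_1^2x_2. S = x_1 + x_2^2 + 1.
  leading term x_1: no divisor's leading term divides it; move x_1 to the remainder.
  leading term x_2^2: no divisor's leading term divides it; move x_2^2 to the remainder.
  leading term 1: no divisor's leading term divides it; move 1 to the remainder.
  remainder x_1 + x_2^2 + 1 ≠ 0; add k_3 = x_1 + x_2^2 + 1 to the basis.

S(h_1,k_3): lcm = x_1^2x_2. S = x_1x_2^3 + x_1 + x_2 + 1.
  leading term x_1x_2^3: subtract (x_2^3)·k_3 from x_1x_2^3 + x_1 + x_2 + 1 → x_1 + x_2^5 + x_2^3 + x_2 + 1
  leading term x_1: subtract (1)·k_3 from x_1 + x_2^5 + x_2^3 + x_2 + 1 → x_2^5 + x_2^3 + x_2^2 + x_2
  leading term x_2^5: no divisor's leading term divides it; move x_2^5 to the remainder.
  leading term x_2^3: no divisor's leading term divides it; move x_2^3 to the remainder.
  leading term x_2^2: no divisor's leading term divides it; move x_2^2 to the remainder.
  leading term x_2: no divisor's leading term divides it; move x_2 to the remainder.
  remainder x_2^5 + x_2^3 + x_2^2 + x_2 ≠ 0; add k_4 = x_2^5 + x_2^3 + x_2^2 + x_2 to the basis.

S(h_2,k_3): lcm = x_1^2x_2. S = x_1x_2^3 + x_2^2 + x_2.
  leading term x_1x_2^3: subtract (x_2^3)·k_3 from x_1x_2^3 + x_2^2 + x_2 → x_2^5 + x_2^3 + x_2^2 + x_2
  leading term x_2^5: subtract (1)·k_4 from x_2^5 + x_2^3 + x_2^2 + x_2 → 0
  remainder 0.

S(h_1,k_4): lcm = x_1^2x_2^5. S = x_1^2x_2^3 + x_1^2x_2^2 + x_1^2x_2 + x_1x_2^5 + x_1x_2^4 + x_2^5 + x_2^4.
  leading term x_1^2x_2^3: subtract (x_2^2)·h_1 from x_1^2x_2^3 + x_1^2x_2^2 + x_1^2x_2 + x_1x_2^5 + x_1x_2^4 + x_2^5 + x_2^4 → x_1^2x_2^2 + x_1^2x_2 + x_1x_2^5 + x_1x_2^4 + x_1x_2^3 + x_1x_2^2 + x_2^5 + x_2^4 + x_2^3 + x_2^2
  leading term x_1^2x_2^2: subtract (x_2)·h_1 from x_1^2x_2^2 + x_1^2x_2 + x_1x_2^5 + x_1x_2^4 + x_1x_2^3 + x_1x_2^2 + x_2^5 + x_2^4 + x_2^3 + x_2^2 → x_1^2x_2 + x_1x_2^5 + x_1x_2^4 + x_1x_2^3 + x_1x_2 + x_2^5 + x_2^4 + x_2^3 + x_2
  leading term x_1^2x_2: subtract (1)·h_1 from x_1^2x_2 + x_1x_2^5 + x_1x_2^4 + x_1x_2^3 + x_1x_2 + x_2^5 + x_2^4 + x_2^3 + x_2 → x_1x_2^5 + x_1x_2^4 + x_1x_2^3 + x_1 + x_2^5 + x_2^4 + x_2^3 + 1
  leading term x_1x_2^5: subtract (x_2^5)·k_3 from x_1x_2^5 + x_1x_2^4 + x_1x_2^3 + x_1 + x_2^5 + x_2^4 + x_2^3 + 1 → x_1x_2^4 + x_1x_2^3 + x_1 + x_2^7 + x_2^4 + x_2^3 + 1
  leading term x_1x_2^4: subtract (x_2^4)·k_3 from x_1x_2^4 + x_1x_2^3 + x_1 + x_2^7 + x_2^4 + x_2^3 + 1 → x_1x_2^3 + x_1 + x_2^7 + x_2^6 + x_2^3 + 1
  leading term x_1x_2^3: subtract (x_2^3)·k_3 from x_1x_2^3 + x_1 + x_2^7 + x_2^6 + x_2^3 + 1 → x_1 + x_2^7 + x_2^6 + x_2^5 + 1
  leading term x_1: subtract (1)·k_3 from x_1 + x_2^7 + x_2^6 + x_2^5 + 1 → x_2^7 + x_2^6 + x_2^5 + x_2^2
  leading term x_2^7: subtract (x_2^2)·k_4 from x_2^7 + x_2^6 + x_2^5 + x_2^2 → x_2^6 + x_2^4 + x_2^3 + x_2^2
  leading term x_2^6: subtract (x_2)·k_4 from x_2^6 + x_2^4 + x_2^3 + x_2^2 → 0
  remainder 0.

S(h_2,k_4): lcm = x_1^2x_2^5. S = x_1^2x_2^3 + x_1^2x_2^2 + x_1^2x_2 + x_1x_2^5 + x_2^6 + x_2^5.
  leading term x_1^2x_2^3: subtract (x_2^2)·h_1 from x_1^2x_2^3 + x_1^2x_2^2 + x_1^2x_2 + x_1x_2^5 + x_2^6 + x_2^5 → x_1^2x_2^2 + x_1^2x_2 + x_1x_2^5 + x_1x_2^3 + x_1x_2^2 + x_2^6 + x_2^5 + x_2^3 + x_2^2
  leading term x_1^2x_2^2: subtract (x_2)·h_1 from x_1^2x_2^2 + x_1^2x_2 + x_1x_2^5 + x_1x_2^3 + x_1x_2^2 + x_2^6 + x_2^5 + x_2^3 + x_2^2 → x_1^2x_2 + x_1x_2^5 + x_1x_2^3 + x_1x_2 + x_2^6 + x_2^5 + x_2^3 + x_2
  leading term x_1^2x_2: subtract (1)·h_1 from x_1^2x_2 + x_1x_2^5 + x_1x_2^3 + x_1x_2 + x_2^6 + x_2^5 + x_2^3 + x_2 → x_1x_2^5 + x_1x_2^3 + x_1 + x_2^6 + x_2^5 + x_2^3 + 1
  leading term x_1x_2^5: subtract (x_2^5)·k_3 from x_1x_2^5 + x_1x_2^3 + x_1 + x_2^6 + x_2^5 + x_2^3 + 1 → x_1x_2^3 + x_1 + x_2^7 + x_2^6 + x_2^3 + 1
  leading term x_1x_2^3: subtract (x_2^3)·k_3 from x_1x_2^3 + x_1 + x_2^7 + x_2^6 + x_2^3 + 1 → x_1 + x_2^7 + x_2^6 + x_2^5 + 1
  leading term x_1: subtract (1)·k_3 from x_1 + x_2^7 + x_2^6 + x_2^5 + 1 → x_2^7 + x_2^6 + x_2^5 + x_2^2
  leading term x_2^7: subtract (x_2^2)·k_4 from x_2^7 + x_2^6 + x_2^5 + x_2^2 → x_2^6 + x_2^4 + x_2^3 + x_2^2
  leading term x_2^6: subtract (x_2)·k_4 from x_2^6 + x_2^4 + x_2^3 + x_2^2 → 0
  remainder 0.

S(k_3,k_4): leading monomials are coprime, so the S-polynomial reduces to 0 (Buchberger's first criterion).
Every S-polynomial of the final basis reduces to 0, so we have a Gröbner basis.
Inter-reduce: drop elements whose leading term is divisible by another's, tail-reduce, and make monic.
Reduced Gröbner basis: {x_1 + x_2^2 + 1, x_2^5 + x_2^3 + x_2^2 + x_2}.

These coincide, so the ideals are equal.

Yes, the ideals are equal.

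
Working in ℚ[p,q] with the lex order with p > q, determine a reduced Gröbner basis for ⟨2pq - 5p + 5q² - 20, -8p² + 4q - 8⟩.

G = {p - 10/9q³ - 121/45q² + 182/45q + 104/9, q⁴ - 2/25q³ - 186/25q² - 13/10q + 17}

f_1 = 2pq - 5p + 5q² - 20, LT = pq.
f_2 = -8p² + 4q - 8, LT = p².

S(f_1,f_2): lcm = p²q. S = -5/2p² + 5/2pq² - 10p + ½q² - q.
  leading term p²: subtract (5/16)·f_2 from -5/2p² + 5/2pq² - 10p + ½q² - q → 5/2pq² - 10p + ½q² - 9/4q + 5/2
  leading term pq²: subtract (5/4q)·f_1 from 5/2pq² - 10p + ½q² - 9/4q + 5/2 → 25/4pq - 10p - 25/4q³ + ½q² + 91/4q + 5/2
  leading term pq: subtract (25/8)·f_1 from 25/4pq - 10p - 25/4q³ + ½q² + 91/4q + 5/2 → 45/8p - 25/4q³ - 121/8q² + 91/4q + 65
  leading term p: no divisor's leading term divides it; move 45/8p to the remainder.
  leading term q³: no divisor's leading term divides it; move -25/4q³ to the remainder.
  leading term q²: no divisor's leading term divides it; move -121/8q² to the remainder.
  leading term q: no divisor's leading term divides it; move 91/4q to the remainder.
  leading term 1: no divisor's leading term divides it; move 65 to the remainder.
  remainder 45/8p - 25/4q³ - 121/8q² + 91/4q + 65 ≠ 0; add g_3 = 45/8p - 25/4q³ - 121/8q² + 91/4q + 65 to the basis.

S(f_1,g_3): lcm = pq. S = -5/2p + 10/9q⁴ + 121/45q³ - 139/90q² - 104/9q - 10.
  leading term p: subtract (-4/9)·g_3 from -5/2p + 10/9q⁴ + 121/45q³ - 139/90q² - 104/9q - 10 → 10/9q⁴ - 4/45q³ - 124/15q² - 13/9q + 170/9
  leading term q⁴: no divisor's leading term divides it; move 10/9q⁴ to the remainder.
  leading term q³: no divisor's leading term divides it; move -4/45q³ to the remainder.
  leading term q²: no divisor's leading term divides it; move -124/15q² to the remainder.
  leading term q: no divisor's leading term divides it; move -13/9q to the remainder.
  leading term 1: no divisor's leading term divides it; move 170/9 to the remainder.
  remainder 10/9q⁴ - 4/45q³ - 124/15q² - 13/9q + 170/9 ≠ 0; add g_4 = 10/9q⁴ - 4/45q³ - 124/15q² - 13/9q + 170/9 to the basis.

The other S-polynomials (S(f_2,g_3), S(f_1,g_4), S(f_2,g_4), S(g_3,g_4)) all reduce to 0 modulo the current basis, so we have a Gröbner basis.
Inter-reduce: drop elements whose leading term is divisible by another's, tail-reduce, and make monic.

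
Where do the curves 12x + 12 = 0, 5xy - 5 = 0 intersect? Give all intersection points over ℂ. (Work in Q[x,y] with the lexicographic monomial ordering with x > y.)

{(-1, -1)}

Compute a lex Gröbner basis by Buchberger's algorithm.
f_1 = 12x + 12, LT = x.
f_2 = 5xy - 5, LT = xy.

S(f_1,f_2): lcm = xy. S = y + 1.
  leading term y: no divisor's leading term divides it; move y to the remainder.
  leading term 1: no divisor's leading term divides it; move 1 to the remainder.
  remainder y + 1 ≠ 0; add h_3 = y + 1 to the basis.

S(f_1,h_3): leading monomials are coprime, so the S-polynomial reduces to 0 (Buchberger's first criterion).
S(f_2,h_3): lcm = xy. S = -x - 1.
  leading term x: subtract (-\tfrac{1}{12})·f_1 from -x - 1 → 0
  remainder 0.

Every S-polynomial of the final basis reduces to 0, so we have a Gröbner basis.
Inter-reduce: drop elements whose leading term is divisible by another's, tail-reduce, and make monic.
Reduced Gröbner basis: {x + 1, y + 1}.

A lex Gröbner basis eliminates variables successively. Here y + 1 depends only on y, with roots {-1}; lifting each root through the earlier basis elements recovers the full solutions.
  y = -1: the earlier basis element becomes x + 1 = 0, giving x = -1 — point (-1, -1).
Each listed point satisfies every original equation (direct substitution).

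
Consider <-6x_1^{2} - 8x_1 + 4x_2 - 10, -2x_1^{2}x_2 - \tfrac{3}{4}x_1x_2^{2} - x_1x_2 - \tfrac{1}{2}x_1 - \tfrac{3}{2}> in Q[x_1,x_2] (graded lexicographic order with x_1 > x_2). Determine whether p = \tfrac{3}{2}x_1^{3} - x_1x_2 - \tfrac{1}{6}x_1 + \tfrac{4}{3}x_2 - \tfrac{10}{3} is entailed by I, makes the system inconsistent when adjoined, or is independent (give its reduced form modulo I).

\tfrac{3}{2}x_1^{3} - x_1x_2 - \tfrac{1}{6}x_1 + \tfrac{4}{3}x_2 - \tfrac{10}{3} lies in I (it reduces to 0).

First compute the reduced Gröbner basis of I by Buchberger's algorithm.
f_1 = -6x_1^{2} - 8x_1 + 4x_2 - 10, LT = x_1^{2}.
f_2 = -2x_1^{2}x_2 - \tfrac{3}{4}x_1x_2^{2} - x_1x_2 - \tfrac{1}{2}x_1 - \tfrac{3}{2}, LT = x_1^{2}x_2.

S(f_1,f_2): lcm = x_1^{2}x_2. S = -\tfrac{3}{8}x_1x_2^{2} + \tfrac{5}{6}x_1x_2 - \tfrac{2}{3}x_2^{2} - \tfrac{1}{4}x_1 + \tfrac{5}{3}x_2 - \tfrac{3}{4}.
  leading term x_1x_2^{2}: no divisor's leading term divides it; move -\tfrac{3}{8}x_1x_2^{2} to the remainder.
  leading term x_1x_2: no divisor's leading term divides it; move \tfrac{5}{6}x_1x_2 to the remainder.
  leading term x_2^{2}: no divisor's leading term divides it; move -\tfrac{2}{3}x_2^{2} to the remainder.
  leading term x_1: no divisor's leading term divides it; move -\tfrac{1}{4}x_1 to the remainder.
  leading term x_2: no divisor's leading term divides it; move \tfrac{5}{3}x_2 to the remainder.
  leading term 1: no divisor's leading term divides it; move -\tfrac{3}{4} to the remainder.
  remainder -\tfrac{3}{8}x_1x_2^{2} + \tfrac{5}{6}x_1x_2 - \tfrac{2}{3}x_2^{2} - \tfrac{1}{4}x_1 + \tfrac{5}{3}x_2 - \tfrac{3}{4} ≠ 0; add h_3 = -\tfrac{3}{8}x_1x_2^{2} + \tfrac{5}{6}x_1x_2 - \tfrac{2}{3}x_2^{2} - \tfrac{1}{4}x_1 + \tfrac{5}{3}x_2 - \tfrac{3}{4} to the basis.

S(f_1,h_3): lcm = x_1^{2}x_2^{2}. S = \tfrac{20}{9}x_1^{2}x_2 - \tfrac{4}{9}x_1x_2^{2} - \tfrac{2}{3}x_2^{3} - \tfrac{2}{3}x_1^{2} + \tfrac{40}{9}x_1x_2 + \tfrac{5}{3}x_2^{2} - 2x_1.
  leading term x_1^{2}x_2: subtract (-\tfrac{10}{27}x_2)·f_1 from \tfrac{20}{9}x_1^{2}x_2 - \tfrac{4}{9}x_1x_2^{2} - \tfrac{2}{3}x_2^{3} - \tfrac{2}{3}x_1^{2} + \tfrac{40}{9}x_1x_2 + \tfrac{5}{3}x_2^{2} - 2x_1 → -\tfrac{4}{9}x_1x_2^{2} - \tfrac{2}{3}x_2^{3} - \tfrac{2}{3}x_1^{2} + \tfrac{40}{27}x_1x_2 + \tfrac{85}{27}x_2^{2} - 2x_1 - \tfrac{100}{27}x_2
  leading term x_1x_2^{2}: subtract (\tfrac{32}{27})·h_3 from -\tfrac{4}{9}x_1x_2^{2} - \tfrac{2}{3}x_2^{3} - \tfrac{2}{3}x_1^{2} + \tfrac{40}{27}x_1x_2 + \tfrac{85}{27}x_2^{2} - 2x_1 - \tfrac{100}{27}x_2 → -\tfrac{2}{3}x_2^{3} - \tfrac{2}{3}x_1^{2} + \tfrac{40}{81}x_1x_2 + \tfrac{319}{81}x_2^{2} - \tfrac{46}{27}x_1 - \tfrac{460}{81}x_2 + \tfrac{8}{9}
  leading term x_2^{3}: no divisor's leading term divides it; move -\tfrac{2}{3}x_2^{3} to the remainder.
  leading term x_1^{2}: subtract (\tfrac{1}{9})·f_1 from -\tfrac{2}{3}x_1^{2} + \tfrac{40}{81}x_1x_2 + \tfrac{319}{81}x_2^{2} - \tfrac{46}{27}x_1 - \tfrac{460}{81}x_2 + \tfrac{8}{9} → \tfrac{40}{81}x_1x_2 + \tfrac{319}{81}x_2^{2} - \tfrac{22}{27}x_1 - \tfrac{496}{81}x_2 + 2
  leading term x_1x_2: no divisor's leading term divides it; move \tfrac{40}{81}x_1x_2 to the remainder.
  leading term x_2^{2}: no divisor's leading term divides it; move \tfrac{319}{81}x_2^{2} to the remainder.
  leading term x_1: no divisor's leading term divides it; move -\tfrac{22}{27}x_1 to the remainder.
  leading term x_2: no divisor's leading term divides it; move -\tfrac{496}{81}x_2 to the remainder.
  leading term 1: no divisor's leading term divides it; move 2 to the remainder.
  remainder -\tfrac{2}{3}x_2^{3} + \tfrac{40}{81}x_1x_2 + \tfrac{319}{81}x_2^{2} - \tfrac{22}{27}x_1 - \tfrac{496}{81}x_2 + 2 ≠ 0; add h_4 = -\tfrac{2}{3}x_2^{3} + \tfrac{40}{81}x_1x_2 + \tfrac{319}{81}x_2^{2} - \tfrac{22}{27}x_1 - \tfrac{496}{81}x_2 + 2 to the basis.

The other S-polynomials (S(f_2,h_3), S(f_1,h_4), S(f_2,h_4), S(h_3,h_4)) all reduce to 0 modulo the current basis, so we have a Gröbner basis.
Inter-reduce: drop elements whose leading term is divisible by another's, tail-reduce, and make monic.
Reduced Gröbner basis: {x_1x_2^{2} - \tfrac{20}{9}x_1x_2 + \tfrac{16}{9}x_2^{2} + \tfrac{2}{3}x_1 - \tfrac{40}{9}x_2 + 2, x_2^{3} - \tfrac{20}{27}x_1x_2 - \tfrac{319}{54}x_2^{2} + \tfrac{11}{9}x_1 + \tfrac{248}{27}x_2 - 3, x_1^{2} + \tfrac{4}{3}x_1 - \tfrac{2}{3}x_2 + \tfrac{5}{3}}.
Label its elements g_1 = x_1x_2^{2} - \tfrac{20}{9}x_1x_2 + \tfrac{16}{9}x_2^{2} + \tfrac{2}{3}x_1 - \tfrac{40}{9}x_2 + 2, g_2 = x_2^{3} - \tfrac{20}{27}x_1x_2 - \tfrac{319}{54}x_2^{2} + \tfrac{11}{9}x_1 + \tfrac{248}{27}x_2 - 3, g_3 = x_1^{2} + \tfrac{4}{3}x_1 - \tfrac{2}{3}x_2 + \tfrac{5}{3}.

Reduce p = \tfrac{3}{2}x_1^{3} - x_1x_2 - \tfrac{1}{6}x_1 + \tfrac{4}{3}x_2 - \tfrac{10}{3} modulo G:
  leading term x_1^{3}: subtract (\tfrac{3}{2}x_1)·g_3 from \tfrac{3}{2}x_1^{3} - x_1x_2 - \tfrac{1}{6}x_1 + \tfrac{4}{3}x_2 - \tfrac{10}{3} → -2x_1^{2} - \tfrac{8}{3}x_1 + \tfrac{4}{3}x_2 - \tfrac{10}{3}
  leading term x_1^{2}: subtract (-2)·g_3 from -2x_1^{2} - \tfrac{8}{3}x_1 + \tfrac{4}{3}x_2 - \tfrac{10}{3} → 0
  normal form = 0.
Since the normal form is 0, p ∈ I.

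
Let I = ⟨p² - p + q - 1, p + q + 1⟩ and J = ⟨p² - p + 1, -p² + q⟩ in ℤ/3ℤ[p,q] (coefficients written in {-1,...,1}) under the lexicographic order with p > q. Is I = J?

No, the ideals differ.

For a fixed monomial order, each ideal has a unique reduced Gröbner basis; comparing bases decides equality.
Buchberger on the first generating set:
f_1 = p² - p + q - 1, LT = p².
f_2 = p + q + 1, LT = p.

S(f_1,f_2): lcm = p². S = -pq + p + q - 1.
  reduce S modulo (f_1, f_2):
  remainder q² + q + 1 ≠ 0; add g_3 = q² + q + 1 to the basis.

The other S-polynomials (S(f_1,g_3), S(f_2,g_3)) all reduce to 0 modulo the current basis, so we have a Gröbner basis.
Inter-reduce: drop elements whose leading term is divisible by another's, tail-reduce, and make monic.
Reduced Gröbner basis: {p + q + 1, q² + q + 1}.

Buchberger on the second generating set:
h_1 = p² - p + 1, LT = p².
h_2 = -p² + q, LT = p².

S(h_1,h_2): lcm = p². S = -p + q + 1.
  reduce S modulo (h_1, h_2):
  remainder -p + q + 1 ≠ 0; add k_3 = -p + q + 1 to the basis.

S(h_1,k_3): lcm = p². S = pq + 1.
  reduce S modulo (h_1, h_2, k_3):
  remainder q² + q + 1 ≠ 0; add k_4 = q² + q + 1 to the basis.

The other S-polynomials (S(h_2,k_3), S(h_1,k_4), S(h_2,k_4), S(k_3,k_4)) all reduce to 0 modulo the current basis, so we have a Gröbner basis.
Inter-reduce: drop elements whose leading term is divisible by another's, tail-reduce, and make monic.
Reduced Gröbner basis: {p - q - 1, q² + q + 1}.

The bases are distinct; the ideals are different.
The choice of monomial ordering does not affect the verdict — as long as both bases are computed under the same ordering, their equality decides ideal equality.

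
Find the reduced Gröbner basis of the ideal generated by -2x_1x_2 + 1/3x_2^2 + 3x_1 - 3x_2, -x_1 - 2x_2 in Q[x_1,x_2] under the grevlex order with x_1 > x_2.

G = {x_2^2 - 27/13x_2, x_1 + 2x_2}

f_1 = -2x_1x_2 + 1/3x_2^2 + 3x_1 - 3x_2, LT = x_1x_2.
f_2 = -x_1 - 2x_2, LT = x_1.

S(f_1,f_2): lcm = x_1x_2. S = -13/6x_2^2 - 3/2x_1 + 3/2x_2.
  reduce S modulo (f_1, f_2):
  remainder -13/6x_2^2 + 9/2x_2 ≠ 0; add g_3 = -13/6x_2^2 + 9/2x_2 to the basis.

The other S-polynomials (S(f_1,g_3), S(f_2,g_3)) all reduce to 0 modulo the current basis, so we have a Gröbner basis.
Inter-reduce: drop elements whose leading term is divisible by another's, tail-reduce, and make monic.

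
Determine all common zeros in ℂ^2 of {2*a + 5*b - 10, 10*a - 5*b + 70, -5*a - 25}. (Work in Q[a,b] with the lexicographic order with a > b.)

{(-5, 4)}

Compute a lex Gröbner basis by Buchberger's algorithm.
f_1 = 2*a + 5*b - 10, LT = a.
f_2 = 10*a - 5*b + 70, LT = a.
f_3 = -5*a - 25, LT = a.

S(f_1,f_2): lcm = a. S = 3*b - 12.
  leading term b: no divisor's leading term divides it; move 3*b to the remainder.
  leading term 1: no divisor's leading term divides it; move -12 to the remainder.
  remainder 3*b - 12 ≠ 0; add h_4 = 3*b - 12 to the basis.

The other S-polynomials (S(f_1,f_3), S(f_2,f_3), S(f_1,h_4), S(f_2,h_4), S(f_3,h_4)) all reduce to 0 modulo the current basis, so we have a Gröbner basis.
Inter-reduce: drop elements whose leading term is divisible by another's, tail-reduce, and make monic.
Reduced Gröbner basis: {a + 5, b - 4}.

The lex basis is triangular: the last element involves only b. Solving b - 4 = 0 gives b ∈ {4}; substituting each value into the earlier elements determines the remaining variables.
  b = 4: the earlier basis element becomes a + 5 = 0, giving a = -5 — point (-5, 4).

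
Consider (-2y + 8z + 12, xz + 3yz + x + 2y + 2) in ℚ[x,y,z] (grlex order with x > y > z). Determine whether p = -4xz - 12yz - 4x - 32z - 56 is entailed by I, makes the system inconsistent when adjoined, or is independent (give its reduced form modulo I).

First compute the reduced Gröbner basis of I by Buchberger's algorithm.
f_1 = -2y + 8z + 12, LT = y.
f_2 = xz + 3yz + x + 2y + 2, LT = xz.

S(f_1,f_2): leading monomials are coprime, so the S-polynomial reduces to 0 (Buchberger's first criterion).
Every S-polynomial of the final basis reduces to 0, so we have a Gröbner basis.
Inter-reduce: drop elements whose leading term is divisible by another's, tail-reduce, and make monic.
Reduced Gröbner basis: {xz + 12z² + x + 26z + 14, y - 4z - 6}.
Label its elements g_1 = xz + 12z² + x + 26z + 14, g_2 = y - 4z - 6.

Reduce p = -4xz - 12yz - 4x - 32z - 56 modulo G:
  leading term xz: subtract (-4)·g_1 from -4xz - 12yz - 4x - 32z - 56 → -12yz + 48z² + 72z
  leading term yz: subtract (-12z)·g_2 from -12yz + 48z² + 72z → 0
  normal form = 0.
Since the normal form is 0, p ∈ I.

The remainder on division by a Gröbner basis is unique — it is the normal form.

-4xz - 12yz - 4x - 32z - 56 lies in I (it reduces to 0).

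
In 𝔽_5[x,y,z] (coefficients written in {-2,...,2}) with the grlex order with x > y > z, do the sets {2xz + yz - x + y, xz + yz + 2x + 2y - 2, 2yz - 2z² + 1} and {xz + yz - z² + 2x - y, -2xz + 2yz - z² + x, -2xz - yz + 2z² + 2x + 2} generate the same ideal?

Equality of ideals is decidable: compute both reduced Gröbner bases (unique for the ordering) and check whether they agree.
Buchberger on the first generating set:
f_1 = 2xz + yz - x + y, LT = xz.
f_2 = xz + yz + 2x + 2y - 2, LT = xz.
f_3 = 2yz - 2z² + 1, LT = yz.

S(f_1,f_2): lcm = xz. S = 2yz + y + 2.
  reduce S modulo (f_1, f_2, f_3):
  remainder 2z² + y + 1 ≠ 0; add g_4 = 2z² + y + 1 to the basis.

S(f_1,f_3): lcm = xyz. S = xz² - 2y²z + 2xy - 2y² + 2x.
  reduce S modulo (f_1, f_2, f_3, g_4):
  remainder 2xy - 2y² + x - 2y + 2 ≠ 0; add g_5 = 2xy - 2y² + x - 2y + 2 to the basis.

S(f_2,f_3): lcm = xyz. S = xz² + y²z + 2xy + 2y² + 2x - 2y.
  reduce S modulo (f_1, f_2, f_3, g_4, g_5):
  remainder -y² + y + 2z - 1 ≠ 0; add g_6 = -y² + y + 2z - 1 to the basis.

S(f_1,g_4): lcm = xz². S = -2yz² + 2xy + 2xz - 2yz + 2x.
  reduce S modulo (f_1, f_2, f_3, g_4, g_5, g_6):
  remainder 2x - y + z - 2 ≠ 0; add g_7 = 2x - y + z - 2 to the basis.

The other S-polynomials (S(f_2,g_4), S(f_3,g_4), S(f_1,g_5), S(f_2,g_5), S(f_3,g_5), S(g_4,g_5), S(f_1,g_6), S(f_2,g_6), S(f_3,g_6), S(g_4,g_6), S(g_5,g_6), S(f_1,g_7), S(f_2,g_7), S(f_3,g_7), S(g_4,g_7), S(g_5,g_7), S(g_6,g_7)) all reduce to 0 modulo the current basis, so we have a Gröbner basis.
Inter-reduce: drop elements whose leading term is divisible by another's, tail-reduce, and make monic.
Reduced Gröbner basis: {y² - y - 2z + 1, yz - 2y + 1, z² - 2y - 2, x + 2y - 2z - 1}.

Buchberger on the second generating set:
h_1 = xz + yz - z² + 2x - y, LT = xz.
h_2 = -2xz + 2yz - z² + x, LT = xz.
h_3 = -2xz - yz + 2z² + 2x + 2, LT = xz.

S(h_1,h_2): lcm = xz. S = 2yz + z² - y.
  reduce S modulo (h_1, h_2, h_3):
  remainder 2yz + z² - y ≠ 0; add k_4 = 2yz + z² - y to the basis.

S(h_1,h_3): lcm = xz. S = -2yz - 2x - y + 1.
  reduce S modulo (h_1, h_2, h_3, k_4):
  remainder z² - 2x - 2y + 1 ≠ 0; add k_5 = z² - 2x - 2y + 1 to the basis.

S(h_1,k_4): lcm = xyz. S = 2xz² + y²z - yz² - y².
  reduce S modulo (h_1, h_2, h_3, k_4, k_5):
  remainder 2y² + 2x - y - 2 ≠ 0; add k_6 = 2y² + 2x - y - 2 to the basis.

S(h_3,k_4): lcm = xyz. S = 2xz² - 2y²z - yz² + 2xy - y.
  reduce S modulo (h_1, h_2, h_3, k_4, k_5, k_6):
  remainder 2xy + x + 2y + 2z + 2 ≠ 0; add k_7 = 2xy + x + 2y + 2z + 2 to the basis.

S(h_1,k_5): lcm = xz². S = yz² - z³ + 2x² + 2xy + 2xz - yz - x.
  reduce S modulo (h_1, h_2, h_3, k_4, k_5, k_6, k_7):
  remainder 2x² - 2x + 2z - 1 ≠ 0; add k_8 = 2x² - 2x + 2z - 1 to the basis.

The other S-polynomials (S(h_2,h_3), S(h_2,k_4), S(h_2,k_5), S(h_3,k_5), S(k_4,k_5), S(h_1,k_6), S(h_2,k_6), S(h_3,k_6), S(k_4,k_6), S(k_5,k_6), S(h_1,k_7), S(h_2,k_7), S(h_3,k_7), S(k_4,k_7), S(k_5,k_7), S(k_6,k_7), S(h_1,k_8), S(h_2,k_8), S(h_3,k_8), S(k_4,k_8), S(k_5,k_8), S(k_6,k_8), S(k_7,k_8)) all reduce to 0 modulo the current basis, so we have a Gröbner basis.
Inter-reduce: drop elements whose leading term is divisible by another's, tail-reduce, and make monic.
Reduced Gröbner basis: {x² - x + z + 2, xy - 2x + y + z + 1, xz - x - y - 1, y² + x + 2y - 1, yz + x - 2y + 2, z² - 2x - 2y + 1}.

The bases are distinct; the ideals are different.
The choice of monomial ordering does not affect the verdict — as long as both bases are computed under the same ordering, their equality decides ideal equality.

No, the ideals differ.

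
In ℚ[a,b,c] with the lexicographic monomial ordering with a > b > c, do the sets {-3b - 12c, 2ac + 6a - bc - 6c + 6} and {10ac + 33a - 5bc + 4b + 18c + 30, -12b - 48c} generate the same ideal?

For a fixed monomial order, each ideal has a unique reduced Gröbner basis; comparing bases decides equality.
Buchberger on the first generating set:
f_1 = -3b - 12c, LT = b.
f_2 = 2ac + 6a - bc - 6c + 6, LT = ac.

The S-polynomials (S(f_1,f_2)) all reduce to 0 modulo the current basis, so we have a Gröbner basis.
Inter-reduce: drop elements whose leading term is divisible by another's, tail-reduce, and make monic.
Reduced Gröbner basis: {ac + 3a + 2c² - 3c + 3, b + 4c}.

Buchberger on the second generating set:
h_1 = 10ac + 33a - 5bc + 4b + 18c + 30, LT = ac.
h_2 = -12b - 48c, LT = b.

The S-polynomials (S(h_1,h_2)) all reduce to 0 modulo the current basis, so we have a Gröbner basis.
Inter-reduce: drop elements whose leading term is divisible by another's, tail-reduce, and make monic.
Reduced Gröbner basis: {ac + 33/10a + 2c² + ⅕c + 3, b + 4c}.

These differ, so the ideals are not equal.
The choice of monomial ordering does not affect the verdict — as long as both bases are computed under the same ordering, their equality decides ideal equality.

No, the ideals differ.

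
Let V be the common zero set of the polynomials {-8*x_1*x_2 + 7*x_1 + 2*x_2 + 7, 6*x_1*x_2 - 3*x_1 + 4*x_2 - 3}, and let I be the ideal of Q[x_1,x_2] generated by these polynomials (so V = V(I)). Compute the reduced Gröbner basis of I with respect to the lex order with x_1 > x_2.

f_1 = -8*x_1*x_2 + 7*x_1 + 2*x_2 + 7, LT = x_1*x_2.
f_2 = 6*x_1*x_2 - 3*x_1 + 4*x_2 - 3, LT = x_1*x_2.

S(f_1,f_2): lcm = x_1*x_2. S = -3/8*x_1 - 11/12*x_2 - 3/8.
  leading term x_1: no divisor's leading term divides it; move -3/8*x_1 to the remainder.
  leading term x_2: no divisor's leading term divides it; move -11/12*x_2 to the remainder.
  leading term 1: no divisor's leading term divides it; move -3/8 to the remainder.
  remainder -3/8*x_1 - 11/12*x_2 - 3/8 ≠ 0; add g_3 = -3/8*x_1 - 11/12*x_2 - 3/8 to the basis.

S(f_1,g_3): lcm = x_1*x_2. S = -7/8*x_1 - 22/9*x_2**2 - 5/4*x_2 - 7/8.
  leading term x_1: subtract (7/3)·g_3 from -7/8*x_1 - 22/9*x_2**2 - 5/4*x_2 - 7/8 → -22/9*x_2**2 + 8/9*x_2
  leading term x_2**2: no divisor's leading term divides it; move -22/9*x_2**2 to the remainder.
  leading term x_2: no divisor's leading term divides it; move 8/9*x_2 to the remainder.
  remainder -22/9*x_2**2 + 8/9*x_2 ≠ 0; add g_4 = -22/9*x_2**2 + 8/9*x_2 to the basis.

The other S-polynomials (S(f_2,g_3), S(f_1,g_4), S(f_2,g_4), S(g_3,g_4)) all reduce to 0 modulo the current basis, so we have a Gröbner basis.
Inter-reduce: drop elements whose leading term is divisible by another's, tail-reduce, and make monic.

G = {x_1 + 22/9*x_2 + 1, x_2**2 - 4/11*x_2}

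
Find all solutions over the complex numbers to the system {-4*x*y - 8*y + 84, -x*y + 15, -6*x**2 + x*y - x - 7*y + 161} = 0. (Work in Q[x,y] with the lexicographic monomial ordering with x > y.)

Compute a lex Gröbner basis by Buchberger's algorithm.
f_1 = -4*x*y - 8*y + 84, LT = x*y.
f_2 = -x*y + 15, LT = x*y.
f_3 = -6*x**2 + x*y - x - 7*y + 161, LT = x**2.

S(f_1,f_2): lcm = x*y. S = 2*y - 6.
  leading term y: no divisor's leading term divides it; move 2*y to the remainder.
  leading term 1: no divisor's leading term divides it; move -6 to the remainder.
  remainder 2*y - 6 ≠ 0; add h_4 = 2*y - 6 to the basis.

S(f_1,f_3): lcm = x**2*y. S = 1/6*x*y**2 + 11/6*x*y - 21*x - 7/6*y**2 + 161/6*y.
  leading term x*y**2: subtract (-1/24*y)·f_1 from 1/6*x*y**2 + 11/6*x*y - 21*x - 7/6*y**2 + 161/6*y → 11/6*x*y - 21*x - 3/2*y**2 + 91/3*y
  leading term x*y: subtract (-11/24)·f_1 from 11/6*x*y - 21*x - 3/2*y**2 + 91/3*y → -21*x - 3/2*y**2 + 80/3*y + 77/2
  leading term x: no divisor's leading term divides it; move -21*x to the remainder.
  leading term y**2: subtract (-3/4*y)·h_4 from -3/2*y**2 + 80/3*y + 77/2 → 133/6*y + 77/2
  leading term y: subtract (133/12)·h_4 from 133/6*y + 77/2 → 105
  leading term 1: no divisor's leading term divides it; move 105 to the remainder.
  remainder -21*x + 105 ≠ 0; add h_5 = -21*x + 105 to the basis.

The other S-polynomials (S(f_2,f_3), S(f_1,h_4), S(f_2,h_4), S(f_3,h_4), S(f_1,h_5), S(f_2,h_5), S(f_3,h_5), S(h_4,h_5)) all reduce to 0 modulo the current basis, so we have a Gröbner basis.
Inter-reduce: drop elements whose leading term is divisible by another's, tail-reduce, and make monic.
Reduced Gröbner basis: {x - 5, y - 3}.

Since the basis is lex-ordered, y - 3 is univariate in y. Its roots are {3}. Back-substituting each root into the other basis elements fixes the other coordinates.
  y = 3: the earlier basis element becomes x - 5 = 0, giving x = 5 — point (5, 3).

{(5, 3)}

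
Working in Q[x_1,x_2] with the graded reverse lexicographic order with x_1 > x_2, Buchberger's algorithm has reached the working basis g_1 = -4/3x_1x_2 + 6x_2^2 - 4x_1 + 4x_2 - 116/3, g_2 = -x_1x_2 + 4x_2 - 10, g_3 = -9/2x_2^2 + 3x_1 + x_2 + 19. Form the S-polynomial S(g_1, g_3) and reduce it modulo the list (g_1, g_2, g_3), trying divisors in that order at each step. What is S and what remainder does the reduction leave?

lcm(LM(g_1), LM(g_3)) = x_1x_2^2.
S = (lcm/LT(g_1))·g_1 − (lcm/LT(g_3))·g_3 = -9/2x_2^3 + 2/3x_1^2 + 29/9x_1x_2 - 3x_2^2 + 38/9x_1 + 29x_2.
Reduce S modulo (g_1, g_2, g_3) in that order:
  leading term x_2^3: subtract (x_2)·g_3 from -9/2x_2^3 + 2/3x_1^2 + 29/9x_1x_2 - 3x_2^2 + 38/9x_1 + 29x_2 → 2/3x_1^2 + 2/9x_1x_2 - 4x_2^2 + 38/9x_1 + 10x_2
  leading term x_1^2: no divisor's leading term divides it; move 2/3x_1^2 to the remainder.
  leading term x_1x_2: subtract (-1/6)·g_1 from 2/9x_1x_2 - 4x_2^2 + 38/9x_1 + 10x_2 → -3x_2^2 + 32/9x_1 + 32/3x_2 - 58/9
  leading term x_2^2: subtract (2/3)·g_3 from -3x_2^2 + 32/9x_1 + 32/3x_2 - 58/9 → 14/9x_1 + 10x_2 - 172/9
  leading term x_1: no divisor's leading term divides it; move 14/9x_1 to the remainder.
  leading term x_2: no divisor's leading term divides it; move 10x_2 to the remainder.
  leading term 1: no divisor's leading term divides it; move -172/9 to the remainder.
The remainder 2/3x_1^2 + 14/9x_1 + 10x_2 - 172/9 is nonzero, so it would be added as the next basis element.
An S-polynomial is built so that the two leading terms cancel; whether anything survives reduction is exactly the Gröbner-basis criterion.

S(g_1, g_3) = -9/2x_2^3 + 2/3x_1^2 + 29/9x_1x_2 - 3x_2^2 + 38/9x_1 + 29x_2; remainder on division = 2/3x_1^2 + 14/9x_1 + 10x_2 - 172/9.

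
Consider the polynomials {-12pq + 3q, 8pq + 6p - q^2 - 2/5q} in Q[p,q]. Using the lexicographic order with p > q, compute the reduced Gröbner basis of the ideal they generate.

f_1 = -12pq + 3q, LT = pq.
f_2 = 8pq + 6p - q^2 - 2/5q, LT = pq.

S(f_1,f_2): lcm = pq. S = -3/4p + 1/8q^2 - 1/5q.
  reduce S modulo (f_1, f_2):
  remainder -3/4p + 1/8q^2 - 1/5q ≠ 0; add g_3 = -3/4p + 1/8q^2 - 1/5q to the basis.

S(f_1,g_3): lcm = pq. S = 1/6q^3 - 4/15q^2 - 1/4q.
  reduce S modulo (f_1, f_2, g_3):
  remainder 1/6q^3 - 4/15q^2 - 1/4q ≠ 0; add g_4 = 1/6q^3 - 4/15q^2 - 1/4q to the basis.

The other S-polynomials (S(f_2,g_3), S(f_1,g_4), S(f_2,g_4), S(g_3,g_4)) all reduce to 0 modulo the current basis, so we have a Gröbner basis.
Inter-reduce: drop elements whose leading term is divisible by another's, tail-reduce, and make monic.

G = {p - 1/6q^2 + 4/15q, q^3 - 8/5q^2 - 3/2q}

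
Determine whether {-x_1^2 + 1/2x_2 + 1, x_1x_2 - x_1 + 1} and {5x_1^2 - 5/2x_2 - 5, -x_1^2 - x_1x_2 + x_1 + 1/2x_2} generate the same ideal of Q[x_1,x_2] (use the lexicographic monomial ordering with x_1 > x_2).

Yes, the ideals are equal.

For a fixed monomial order, each ideal has a unique reduced Gröbner basis; comparing bases decides equality.
Buchberger on the first generating set:
f_1 = -x_1^2 + 1/2x_2 + 1, LT = x_1^2.
f_2 = x_1x_2 - x_1 + 1, LT = x_1x_2.

S(f_1,f_2): lcm = x_1^2x_2. S = x_1^2 - x_1 - 1/2x_2^2 - x_2.
  leading term x_1^2: subtract (-1)·f_1 from x_1^2 - x_1 - 1/2x_2^2 - x_2 → -x_1 - 1/2x_2^2 - 1/2x_2 + 1
  leading term x_1: no divisor's leading term divides it; move -x_1 to the remainder.
  leading term x_2^2: no divisor's leading term divides it; move -1/2x_2^2 to the remainder.
  leading term x_2: no divisor's leading term divides it; move -1/2x_2 to the remainder.
  leading term 1: no divisor's leading term divides it; move 1 to the remainder.
  remainder -x_1 - 1/2x_2^2 - 1/2x_2 + 1 ≠ 0; add g_3 = -x_1 - 1/2x_2^2 - 1/2x_2 + 1 to the basis.

S(f_1,g_3): lcm = x_1^2. S = -1/2x_1x_2^2 - 1/2x_1x_2 + x_1 - 1/2x_2 - 1.
  leading term x_1x_2^2: subtract (-1/2x_2)·f_2 from -1/2x_1x_2^2 - 1/2x_1x_2 + x_1 - 1/2x_2 - 1 → -x_1x_2 + x_1 - 1
  leading term x_1x_2: subtract (-1)·f_2 from -x_1x_2 + x_1 - 1 → 0
  remainder 0.

S(f_2,g_3): lcm = x_1x_2. S = -x_1 - 1/2x_2^3 - 1/2x_2^2 + x_2 + 1.
  leading term x_1: subtract (1)·g_3 from -x_1 - 1/2x_2^3 - 1/2x_2^2 + x_2 + 1 → -1/2x_2^3 + 3/2x_2
  leading term x_2^3: no divisor's leading term divides it; move -1/2x_2^3 to the remainder.
  leading term x_2: no divisor's leading term divides it; move 3/2x_2 to the remainder.
  remainder -1/2x_2^3 + 3/2x_2 ≠ 0; add g_4 = -1/2x_2^3 + 3/2x_2 to the basis.

S(f_1,g_4): leading monomials are coprime, so the S-polynomial reduces to 0 (Buchberger's first criterion).
S(f_2,g_4): lcm = x_1x_2^3. S = -x_1x_2^2 + 3x_1x_2 + x_2^2.
  leading term x_1x_2^2: subtract (-x_2)·f_2 from -x_1x_2^2 + 3x_1x_2 + x_2^2 → 2x_1x_2 + x_2^2 + x_2
  leading term x_1x_2: subtract (2)·f_2 from 2x_1x_2 + x_2^2 + x_2 → 2x_1 + x_2^2 + x_2 - 2
  leading term x_1: subtract (-2)·g_3 from 2x_1 + x_2^2 + x_2 - 2 → 0
  remainder 0.

S(g_3,g_4): leading monomials are coprime, so the S-polynomial reduces to 0 (Buchberger's first criterion).
Every S-polynomial of the final basis reduces to 0, so we have a Gröbner basis.
Inter-reduce: drop elements whose leading term is divisible by another's, tail-reduce, and make monic.
Reduced Gröbner basis: {x_1 + 1/2x_2^2 + 1/2x_2 - 1, x_2^3 - 3x_2}.

Buchberger on the second generating set:
h_1 = 5x_1^2 - 5/2x_2 - 5, LT = x_1^2.
h_2 = -x_1^2 - x_1x_2 + x_1 + 1/2x_2, LT = x_1^2.

S(h_1,h_2): lcm = x_1^2. S = -x_1x_2 + x_1 - 1.
  leading term x_1x_2: no divisor's leading term divides it; move -x_1x_2 to the remainder.
  leading term x_1: no divisor's leading term divides it; move x_1 to the remainder.
  leading term 1: no divisor's leading term divides it; move -1 to the remainder.
  remainder -x_1x_2 + x_1 - 1 ≠ 0; add k_3 = -x_1x_2 + x_1 - 1 to the basis.

S(h_1,k_3): lcm = x_1^2x_2. S = x_1^2 - x_1 - 1/2x_2^2 - x_2.
  leading term x_1^2: subtract (1/5)·h_1 from x_1^2 - x_1 - 1/2x_2^2 - x_2 → -x_1 - 1/2x_2^2 - 1/2x_2 + 1
  leading term x_1: no divisor's leading term divides it; move -x_1 to the remainder.
  leading term x_2^2: no divisor's leading term divides it; move -1/2x_2^2 to the remainder.
  leading term x_2: no divisor's leading term divides it; move -1/2x_2 to the remainder.
  leading term 1: no divisor's leading term divides it; move 1 to the remainder.
  remainder -x_1 - 1/2x_2^2 - 1/2x_2 + 1 ≠ 0; add k_4 = -x_1 - 1/2x_2^2 - 1/2x_2 + 1 to the basis.

S(h_2,k_3): lcm = x_1^2x_2. S = x_1^2 + x_1x_2^2 - x_1x_2 - x_1 - 1/2x_2^2.
  leading term x_1^2: subtract (1/5)·h_1 from x_1^2 + x_1x_2^2 - x_1x_2 - x_1 - 1/2x_2^2 → x_1x_2^2 - x_1x_2 - x_1 - 1/2x_2^2 + 1/2x_2 + 1
  leading term x_1x_2^2: subtract (-x_2)·k_3 from x_1x_2^2 - x_1x_2 - x_1 - 1/2x_2^2 + 1/2x_2 + 1 → -x_1 - 1/2x_2^2 - 1/2x_2 + 1
  leading term x_1: subtract (1)·k_4 from -x_1 - 1/2x_2^2 - 1/2x_2 + 1 → 0
  remainder 0.

S(h_1,k_4): lcm = x_1^2. S = -1/2x_1x_2^2 - 1/2x_1x_2 + x_1 - 1/2x_2 - 1.
  leading term x_1x_2^2: subtract (1/2x_2)·k_3 from -1/2x_1x_2^2 - 1/2x_1x_2 + x_1 - 1/2x_2 - 1 → -x_1x_2 + x_1 - 1
  leading term x_1x_2: subtract (1)·k_3 from -x_1x_2 + x_1 - 1 → 0
  remainder 0.

S(h_2,k_4): lcm = x_1^2. S = -1/2x_1x_2^2 + 1/2x_1x_2 - 1/2x_2.
  leading term x_1x_2^2: subtract (1/2x_2)·k_3 from -1/2x_1x_2^2 + 1/2x_1x_2 - 1/2x_2 → 0
  remainder 0.

S(k_3,k_4): lcm = x_1x_2. S = -x_1 - 1/2x_2^3 - 1/2x_2^2 + x_2 + 1.
  leading term x_1: subtract (1)·k_4 from -x_1 - 1/2x_2^3 - 1/2x_2^2 + x_2 + 1 → -1/2x_2^3 + 3/2x_2
  leading term x_2^3: no divisor's leading term divides it; move -1/2x_2^3 to the remainder.
  leading term x_2: no divisor's leading term divides it; move 3/2x_2 to the remainder.
  remainder -1/2x_2^3 + 3/2x_2 ≠ 0; add k_5 = -1/2x_2^3 + 3/2x_2 to the basis.

S(h_1,k_5): leading monomials are coprime, so the S-polynomial reduces to 0 (Buchberger's first criterion).
S(h_2,k_5): leading monomials are coprime, so the S-polynomial reduces to 0 (Buchberger's first criterion).
S(k_3,k_5): lcm = x_1x_2^3. S = -x_1x_2^2 + 3x_1x_2 + x_2^2.
  leading term x_1x_2^2: subtract (x_2)·k_3 from -x_1x_2^2 + 3x_1x_2 + x_2^2 → 2x_1x_2 + x_2^2 + x_2
  leading term x_1x_2: subtract (-2)·k_3 from 2x_1x_2 + x_2^2 + x_2 → 2x_1 + x_2^2 + x_2 - 2
  leading term x_1: subtract (-2)·k_4 from 2x_1 + x_2^2 + x_2 - 2 → 0
  remainder 0.

S(k_4,k_5): leading monomials are coprime, so the S-polynomial reduces to 0 (Buchberger's first criterion).
Every S-polynomial of the final basis reduces to 0, so we have a Gröbner basis.
Inter-reduce: drop elements whose leading term is divisible by another's, tail-reduce, and make monic.
Reduced Gröbner basis: {x_1 + 1/2x_2^2 + 1/2x_2 - 1, x_2^3 - 3x_2}.

The two bases agree; hence the ideals are identical.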